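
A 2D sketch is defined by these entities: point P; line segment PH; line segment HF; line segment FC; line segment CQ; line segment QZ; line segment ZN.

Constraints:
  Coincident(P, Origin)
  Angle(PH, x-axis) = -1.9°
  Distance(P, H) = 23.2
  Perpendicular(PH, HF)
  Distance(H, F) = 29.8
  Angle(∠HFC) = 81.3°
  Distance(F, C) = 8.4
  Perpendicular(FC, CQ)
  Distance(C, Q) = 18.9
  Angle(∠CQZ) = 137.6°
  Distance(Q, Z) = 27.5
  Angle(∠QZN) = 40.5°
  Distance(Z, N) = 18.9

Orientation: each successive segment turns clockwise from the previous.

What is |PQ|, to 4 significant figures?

20.30

P is at the origin; PH runs at -1.9° with length 23.2, so H = (23.19, -0.7692). The perpendicularity gives HF at right angles to PH, so HF runs at -91.90°; with |HF| = 29.8, F = (22.20, -30.55). ∠HFC = 81.3° gives FC at 169.4° from the x-axis; with |FC| = 8.4, C = (13.94, -29.01). FC ⟂ CQ, so CQ runs at 79.40°; with |CQ| = 18.9, Q = (17.42, -10.43). Then |PQ| = |Q − P| = 20.30.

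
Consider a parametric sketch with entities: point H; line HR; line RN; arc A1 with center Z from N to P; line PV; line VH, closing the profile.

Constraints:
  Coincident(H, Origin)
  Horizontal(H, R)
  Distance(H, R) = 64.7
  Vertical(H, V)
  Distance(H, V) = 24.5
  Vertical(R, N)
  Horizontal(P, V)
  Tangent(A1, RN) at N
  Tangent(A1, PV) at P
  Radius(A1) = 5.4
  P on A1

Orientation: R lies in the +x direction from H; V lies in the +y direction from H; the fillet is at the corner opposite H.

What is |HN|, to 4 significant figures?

67.46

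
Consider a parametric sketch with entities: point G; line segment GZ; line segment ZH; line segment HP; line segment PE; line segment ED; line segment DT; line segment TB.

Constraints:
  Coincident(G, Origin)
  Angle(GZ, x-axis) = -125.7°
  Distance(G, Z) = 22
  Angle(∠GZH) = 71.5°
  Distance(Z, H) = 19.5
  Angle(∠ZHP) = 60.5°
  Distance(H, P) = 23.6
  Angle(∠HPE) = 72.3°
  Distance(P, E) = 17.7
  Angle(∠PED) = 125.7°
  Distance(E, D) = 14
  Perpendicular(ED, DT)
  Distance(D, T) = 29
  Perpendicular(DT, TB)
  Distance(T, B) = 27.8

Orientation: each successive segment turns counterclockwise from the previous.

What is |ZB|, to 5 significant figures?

34.416

ED is perpendicular to DT, so DT runs at -5.7000°; with |DT| = 29.0, T = (12.900, -26.235). DT is perpendicular to TB, so TB runs at 84.300°; with |TB| = 27.8, B = (15.661, 1.4276). Then |ZB| = |B − Z| = 34.416.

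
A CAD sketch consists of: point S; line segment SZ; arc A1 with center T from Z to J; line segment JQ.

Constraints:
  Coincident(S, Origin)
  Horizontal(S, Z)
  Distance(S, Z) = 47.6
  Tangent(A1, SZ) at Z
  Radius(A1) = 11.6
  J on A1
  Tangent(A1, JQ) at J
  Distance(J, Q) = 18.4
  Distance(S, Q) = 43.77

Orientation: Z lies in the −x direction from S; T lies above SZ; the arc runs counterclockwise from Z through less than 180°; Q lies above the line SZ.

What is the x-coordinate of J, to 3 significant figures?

-36.1

S is at the origin; SZ is horizontal with |SZ| = 47.6 and Z on the −x side, so Z = (-47.6, 0.00). The tangent condition forces TZ to be normal to SZ, so T = Z + (0, 11.6) = (-47.6, 11.6). Since TJ ⟂ JQ (tangency), |TQ| = √(11.6² + 18.4²) = 21.8 regardless of where J sits on A1. So Q lies on both circle(S, 43.77) and circle(T, 21.8); the above-SZ intersection is Q = (-33.5, 28.2). J is the foot of the tangent from Q: J = (-36.1, 9.95).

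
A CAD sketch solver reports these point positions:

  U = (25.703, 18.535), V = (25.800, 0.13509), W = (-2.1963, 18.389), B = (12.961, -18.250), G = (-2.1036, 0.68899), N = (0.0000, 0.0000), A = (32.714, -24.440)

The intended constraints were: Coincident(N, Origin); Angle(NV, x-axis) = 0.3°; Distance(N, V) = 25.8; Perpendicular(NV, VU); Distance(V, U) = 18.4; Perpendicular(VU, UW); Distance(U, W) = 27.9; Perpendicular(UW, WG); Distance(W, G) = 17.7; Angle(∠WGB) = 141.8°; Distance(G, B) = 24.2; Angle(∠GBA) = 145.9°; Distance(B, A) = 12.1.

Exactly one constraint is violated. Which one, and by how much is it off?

Distance(B, A) = 12.1 — off by 8.60.

N = (0.00, 0.00) ✓; NV at 0.3000° ✓; |NV| = 25.80 ✓; ∠(NV, VU) = 90.00° ✓; |VU| = 18.40 ✓; ∠(VU, UW) = 90.00° ✓; |UW| = 27.90 ✓; ∠(UW, WG) = 90.00° ✓; |WG| = 17.70 ✓; ∠WGB = 141.8° ✓; |GB| = 24.20 ✓; ∠GBA = 145.9° ✓; |BA| = 20.70 ✗.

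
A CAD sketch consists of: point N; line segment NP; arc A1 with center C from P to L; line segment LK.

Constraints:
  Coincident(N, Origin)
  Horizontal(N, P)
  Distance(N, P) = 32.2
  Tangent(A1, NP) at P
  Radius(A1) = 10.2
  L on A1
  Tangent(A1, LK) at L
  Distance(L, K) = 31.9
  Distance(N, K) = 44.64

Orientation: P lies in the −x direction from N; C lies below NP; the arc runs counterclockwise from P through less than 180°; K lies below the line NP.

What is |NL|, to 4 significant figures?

43.26

Checks: |CL| = 10.20 ✓; ∠(CL, LK) = 90.00° ✓; |LK| = 31.90 ✓; |NK| = 44.64 ✓.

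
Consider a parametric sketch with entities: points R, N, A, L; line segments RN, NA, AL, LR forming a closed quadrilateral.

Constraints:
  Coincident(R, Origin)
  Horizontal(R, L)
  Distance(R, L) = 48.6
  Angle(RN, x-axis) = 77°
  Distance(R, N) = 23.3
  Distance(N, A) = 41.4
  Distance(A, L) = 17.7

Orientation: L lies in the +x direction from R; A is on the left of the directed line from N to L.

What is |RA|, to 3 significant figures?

49.5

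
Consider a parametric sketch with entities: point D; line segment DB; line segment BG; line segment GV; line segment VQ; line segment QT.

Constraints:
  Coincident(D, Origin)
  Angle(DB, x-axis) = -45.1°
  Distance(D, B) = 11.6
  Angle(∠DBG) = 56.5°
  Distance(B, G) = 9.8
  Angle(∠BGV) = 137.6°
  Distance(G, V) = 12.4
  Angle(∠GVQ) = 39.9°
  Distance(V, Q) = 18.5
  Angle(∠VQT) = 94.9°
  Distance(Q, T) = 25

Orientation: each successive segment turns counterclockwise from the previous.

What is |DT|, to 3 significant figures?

28.0

∠GVQ = 39.9° gives VQ at -99.1° from the x-axis; with |VQ| = 18.5, Q = (0.883, -6.23). ∠VQT = 94.9° gives QT at -14.0° from the x-axis; with |QT| = 25.0, T = (25.1, -12.3). Then |DT| = |T − D| = 28.0.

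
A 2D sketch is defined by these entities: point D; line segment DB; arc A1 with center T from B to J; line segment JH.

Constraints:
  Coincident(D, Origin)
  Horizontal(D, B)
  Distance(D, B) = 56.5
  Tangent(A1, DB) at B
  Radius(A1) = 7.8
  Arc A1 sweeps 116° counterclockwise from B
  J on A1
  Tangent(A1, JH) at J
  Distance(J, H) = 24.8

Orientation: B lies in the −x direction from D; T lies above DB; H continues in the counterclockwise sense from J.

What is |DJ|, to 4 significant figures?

50.75

D is at the origin; D and B share the same y with |DB| = 56.5 and B on the −x side, so B = (-56.50, 0.000). Since A1 is tangent to DB there, TB ⟂ DB, so T = B + (0, 7.8) = (-56.50, 7.800). On A1, B sits at bearing -90° from T; a 116° counterclockwise sweep puts J at bearing 26°, so J = T + 7.8·(cos 26°, sin 26°) = (-49.49, 11.22). Then |DJ| = |J − D| = 50.75.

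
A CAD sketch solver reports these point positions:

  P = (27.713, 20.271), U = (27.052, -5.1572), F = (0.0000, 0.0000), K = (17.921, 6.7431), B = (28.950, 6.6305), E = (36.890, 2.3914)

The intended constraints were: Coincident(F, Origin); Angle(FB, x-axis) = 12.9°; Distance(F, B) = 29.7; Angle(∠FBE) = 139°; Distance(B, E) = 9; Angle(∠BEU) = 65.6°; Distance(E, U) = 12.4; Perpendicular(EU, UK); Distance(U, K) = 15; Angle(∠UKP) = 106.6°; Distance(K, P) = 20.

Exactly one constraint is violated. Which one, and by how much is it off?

Distance(K, P) = 20 — off by 3.30.

F = (0.00, 0.00) ✓; FB at 12.90° ✓; |FB| = 29.70 ✓; ∠FBE = 139.0° ✓; |BE| = 9.001 ✓; ∠BEU = 65.60° ✓; |EU| = 12.40 ✓; ∠(EU, UK) = 90.00° ✓; |UK| = 15.00 ✓; ∠UKP = 106.6° ✓; |KP| = 16.70 ✗.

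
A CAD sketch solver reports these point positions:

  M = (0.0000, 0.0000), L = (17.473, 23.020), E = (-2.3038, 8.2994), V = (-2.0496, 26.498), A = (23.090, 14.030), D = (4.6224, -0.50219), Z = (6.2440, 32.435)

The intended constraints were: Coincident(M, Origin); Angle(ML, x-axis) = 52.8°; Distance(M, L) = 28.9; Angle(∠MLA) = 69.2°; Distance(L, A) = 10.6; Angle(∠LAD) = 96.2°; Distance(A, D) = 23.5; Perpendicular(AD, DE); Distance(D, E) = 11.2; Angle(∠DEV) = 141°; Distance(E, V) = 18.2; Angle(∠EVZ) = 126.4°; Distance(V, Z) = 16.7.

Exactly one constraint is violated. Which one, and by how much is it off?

Distance(V, Z) = 16.7 — off by 6.50.

M = (0.00, 0.00) ✓; ML at 52.80° ✓; |ML| = 28.90 ✓; ∠MLA = 69.20° ✓; |LA| = 10.60 ✓; ∠LAD = 96.20° ✓; |AD| = 23.50 ✓; ∠(AD, DE) = 90.00° ✓; |DE| = 11.20 ✓; ∠DEV = 141.0° ✓; |EV| = 18.20 ✓; ∠EVZ = 126.4° ✓; |VZ| = 10.20 ✗.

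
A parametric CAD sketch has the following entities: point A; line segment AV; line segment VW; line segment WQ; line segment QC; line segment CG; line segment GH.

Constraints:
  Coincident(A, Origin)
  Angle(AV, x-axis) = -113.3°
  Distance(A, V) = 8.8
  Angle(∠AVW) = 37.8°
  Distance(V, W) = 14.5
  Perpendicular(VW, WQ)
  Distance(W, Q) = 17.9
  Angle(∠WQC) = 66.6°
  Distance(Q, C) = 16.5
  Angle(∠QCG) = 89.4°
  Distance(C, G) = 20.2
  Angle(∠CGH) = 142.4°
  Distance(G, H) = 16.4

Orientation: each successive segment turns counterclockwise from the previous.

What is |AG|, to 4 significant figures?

12.52

A is at the origin; AV runs at -113.3° with length 8.8, so V = (-3.481, -8.082). ∠AVW = 37.8° gives VW at 28.90° from the x-axis; with |VW| = 14.5, W = (9.213, -1.075). The perpendicularity gives WQ at right angles to VW, so WQ runs at 118.9°; with |WQ| = 17.9, Q = (0.5627, 14.60). ∠WQC = 66.6° gives QC at -127.7° from the x-axis; with |QC| = 16.5, C = (-9.528, 1.541). ∠QCG = 89.4° gives CG at -37.10° from the x-axis; with |CG| = 20.2, G = (6.584, -10.64). Then |AG| = |G − A| = 12.52.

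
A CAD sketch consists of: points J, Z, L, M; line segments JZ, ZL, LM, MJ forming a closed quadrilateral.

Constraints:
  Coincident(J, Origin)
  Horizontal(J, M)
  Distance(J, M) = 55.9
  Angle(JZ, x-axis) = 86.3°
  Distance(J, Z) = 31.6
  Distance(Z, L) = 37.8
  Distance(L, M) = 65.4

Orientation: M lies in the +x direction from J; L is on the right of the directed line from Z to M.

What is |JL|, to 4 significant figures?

10.38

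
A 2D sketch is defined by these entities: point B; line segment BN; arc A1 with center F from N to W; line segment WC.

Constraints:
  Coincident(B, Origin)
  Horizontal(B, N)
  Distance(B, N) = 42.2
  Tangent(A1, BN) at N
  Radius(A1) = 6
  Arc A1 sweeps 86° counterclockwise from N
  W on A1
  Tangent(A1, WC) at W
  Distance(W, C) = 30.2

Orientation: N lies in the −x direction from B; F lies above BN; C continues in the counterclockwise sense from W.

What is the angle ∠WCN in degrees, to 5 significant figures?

8.7686°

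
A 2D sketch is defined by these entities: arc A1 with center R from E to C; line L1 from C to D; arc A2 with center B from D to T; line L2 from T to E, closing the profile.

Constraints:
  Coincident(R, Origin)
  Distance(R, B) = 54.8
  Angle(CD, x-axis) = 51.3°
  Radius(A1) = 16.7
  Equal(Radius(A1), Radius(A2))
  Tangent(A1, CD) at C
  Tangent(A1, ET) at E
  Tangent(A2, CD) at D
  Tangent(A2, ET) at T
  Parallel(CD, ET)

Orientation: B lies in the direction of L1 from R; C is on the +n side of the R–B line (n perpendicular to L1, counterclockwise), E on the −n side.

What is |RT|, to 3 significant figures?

57.3

The slot axis is L1's direction at 51.3°, so u = (cos 51.3°, sin 51.3°) = (0.625, 0.780) and n = (−sin 51.3°, cos 51.3°) = (-0.780, 0.625). R is at the origin and B lies 54.8 along u from R, so B = 54.8·u = (34.3, 42.8). Tangency of A1 to both parallel lines with radius 16.7 puts C and E at R ± 16.7·n: C = (-13.0, 10.4), E = (13.0, -10.4). Equal radii place D and T the same way about B: D = B + 16.7·n = (21.2, 53.2), T = B − 16.7·n = (47.3, 32.3). Then |RT| = |T − R| = 57.3.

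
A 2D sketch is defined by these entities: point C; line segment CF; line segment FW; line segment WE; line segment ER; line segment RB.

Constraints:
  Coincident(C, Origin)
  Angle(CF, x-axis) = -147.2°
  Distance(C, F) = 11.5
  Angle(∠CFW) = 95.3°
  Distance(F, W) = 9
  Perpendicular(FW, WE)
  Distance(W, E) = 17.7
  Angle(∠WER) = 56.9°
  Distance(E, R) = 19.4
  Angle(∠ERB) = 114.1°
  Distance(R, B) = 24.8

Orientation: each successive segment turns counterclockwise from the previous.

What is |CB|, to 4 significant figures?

28.93

C is at the origin; CF runs at -147.2° with length 11.5, so F = (-9.667, -6.230). ∠CFW = 95.3° gives FW at -62.50° from the x-axis; with |FW| = 9.0, W = (-5.511, -14.21). FW is perpendicular to WE, so WE runs at 27.50°; with |WE| = 17.7, E = (10.19, -6.040). ∠WER = 56.9° gives ER at 150.6° from the x-axis; with |ER| = 19.4, R = (-6.712, 3.484). ∠ERB = 114.1° gives RB at -143.5° from the x-axis; with |RB| = 24.8, B = (-26.65, -11.27). Then |CB| = |B − C| = 28.93.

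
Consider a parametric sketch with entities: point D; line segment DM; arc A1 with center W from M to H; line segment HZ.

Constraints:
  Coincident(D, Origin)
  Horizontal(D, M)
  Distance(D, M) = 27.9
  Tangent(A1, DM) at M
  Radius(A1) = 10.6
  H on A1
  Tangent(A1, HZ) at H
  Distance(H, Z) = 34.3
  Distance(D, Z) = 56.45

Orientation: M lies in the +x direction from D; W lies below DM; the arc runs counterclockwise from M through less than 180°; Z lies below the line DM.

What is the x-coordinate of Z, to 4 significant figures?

32.41

D is at the origin; D and M share the same y with |DM| = 27.9 and M on the +x side, so M = (27.90, 0.000). Tangency of A1 to DM means the radius WM is perpendicular to DM, so W = M + (0, -10.6) = (27.90, -10.60). Since WH ⟂ HZ (tangency), |WZ| = √(10.6² + 34.3²) = 35.90 regardless of where H sits on A1. So Z lies on both circle(D, 56.45) and circle(W, 35.90); the below-DM intersection is Z = (32.41, -46.22). H is the foot of the tangent from Z: H = (18.25, -14.98).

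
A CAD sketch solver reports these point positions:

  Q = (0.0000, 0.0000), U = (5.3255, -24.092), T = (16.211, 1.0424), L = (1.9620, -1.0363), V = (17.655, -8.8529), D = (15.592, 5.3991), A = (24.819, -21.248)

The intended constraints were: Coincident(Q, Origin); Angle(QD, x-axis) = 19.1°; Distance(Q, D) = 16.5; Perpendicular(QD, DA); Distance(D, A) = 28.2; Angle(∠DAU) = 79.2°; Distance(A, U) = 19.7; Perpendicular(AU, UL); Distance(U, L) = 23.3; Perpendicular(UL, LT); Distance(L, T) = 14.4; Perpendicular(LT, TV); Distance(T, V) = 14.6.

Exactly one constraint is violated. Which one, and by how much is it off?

Distance(T, V) = 14.6 — off by 4.60.

Q = (0.00, 0.00) ✓; QD at 19.10° ✓; |QD| = 16.50 ✓; ∠(QD, DA) = 90.00° ✓; |DA| = 28.20 ✓; ∠DAU = 79.20° ✓; |AU| = 19.70 ✓; ∠(AU, UL) = 90.00° ✓; |UL| = 23.30 ✓; ∠(UL, LT) = 90.00° ✓; |LT| = 14.40 ✓; ∠(LT, TV) = 90.00° ✓; |TV| = 10.00 ✗.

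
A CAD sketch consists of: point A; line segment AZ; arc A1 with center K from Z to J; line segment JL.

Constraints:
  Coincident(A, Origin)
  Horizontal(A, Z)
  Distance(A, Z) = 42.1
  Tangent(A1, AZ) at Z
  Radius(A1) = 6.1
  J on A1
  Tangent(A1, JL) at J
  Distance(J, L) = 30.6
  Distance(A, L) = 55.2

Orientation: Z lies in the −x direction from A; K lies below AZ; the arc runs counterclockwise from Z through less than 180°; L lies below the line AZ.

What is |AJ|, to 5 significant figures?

48.614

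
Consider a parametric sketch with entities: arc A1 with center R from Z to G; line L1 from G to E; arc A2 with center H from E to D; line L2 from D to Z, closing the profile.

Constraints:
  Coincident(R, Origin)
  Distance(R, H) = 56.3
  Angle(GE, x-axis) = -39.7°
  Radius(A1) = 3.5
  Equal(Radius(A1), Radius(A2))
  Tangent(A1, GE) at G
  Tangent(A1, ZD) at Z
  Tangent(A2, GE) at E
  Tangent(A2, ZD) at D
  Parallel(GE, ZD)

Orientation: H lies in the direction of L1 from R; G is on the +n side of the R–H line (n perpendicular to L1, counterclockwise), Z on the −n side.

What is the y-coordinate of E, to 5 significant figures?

-33.270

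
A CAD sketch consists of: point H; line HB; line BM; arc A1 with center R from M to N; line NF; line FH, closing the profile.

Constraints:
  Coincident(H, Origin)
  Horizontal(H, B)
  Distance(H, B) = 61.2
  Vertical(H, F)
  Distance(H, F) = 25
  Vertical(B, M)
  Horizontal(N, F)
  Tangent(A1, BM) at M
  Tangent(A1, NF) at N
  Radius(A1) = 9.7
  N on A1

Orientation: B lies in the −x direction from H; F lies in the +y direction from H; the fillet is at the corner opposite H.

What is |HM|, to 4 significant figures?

63.08

The virtual corner opposite H is at (-61.20, 25.00). The tangent condition forces RM to be normal to BM and A1 meets NF tangentially, so RN is at right angles to NF, with radius 9.7, so the center R sits 9.7 in from both sides at R = (-51.50, 15.30). That places the tangent points at M = (-61.20, 15.30) on BM and N = (-51.50, 25.00) on NF. Then |HM| = |M − H| = 63.08.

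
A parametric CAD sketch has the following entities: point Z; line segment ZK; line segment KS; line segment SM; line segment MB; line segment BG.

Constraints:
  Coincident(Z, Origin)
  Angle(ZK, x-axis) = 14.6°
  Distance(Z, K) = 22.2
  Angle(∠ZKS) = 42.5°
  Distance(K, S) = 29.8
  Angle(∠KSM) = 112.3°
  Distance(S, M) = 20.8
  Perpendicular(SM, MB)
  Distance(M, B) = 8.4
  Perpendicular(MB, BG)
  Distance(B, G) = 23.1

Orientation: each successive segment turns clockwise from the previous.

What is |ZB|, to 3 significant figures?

15.5

∠KSM = 112.3° gives SM at 169° from the x-axis; with |SM| = 20.8, M = (-15.1, -15.6). SM is perpendicular to MB, so MB runs at 79.4°; with |MB| = 8.4, B = (-13.6, -7.34). Then |ZB| = |B − Z| = 15.5.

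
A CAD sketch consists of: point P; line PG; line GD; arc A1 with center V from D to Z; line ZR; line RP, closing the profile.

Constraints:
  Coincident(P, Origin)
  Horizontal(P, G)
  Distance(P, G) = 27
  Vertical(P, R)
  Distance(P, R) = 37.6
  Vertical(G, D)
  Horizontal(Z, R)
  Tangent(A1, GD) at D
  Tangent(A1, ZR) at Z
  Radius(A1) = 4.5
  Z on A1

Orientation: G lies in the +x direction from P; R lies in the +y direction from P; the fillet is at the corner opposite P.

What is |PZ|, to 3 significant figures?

43.8

P is at the origin; PG is horizontal with |PG| = 27.0 and G on the +x side, so G = (27.0, 0.00). P and R share the same x with |PR| = 37.6 and R on the +y side, so R = (0.00, 37.6). The virtual corner opposite P is at (27.0, 37.6). The tangent condition forces VD to be normal to GD and the tangent condition forces VZ to be normal to ZR, with radius 4.5, so the center V sits 4.5 in from both sides at V = (22.5, 33.1). That places the tangent points at D = (27.0, 33.1) on GD and Z = (22.5, 37.6) on ZR. Then |PZ| = |Z − P| = 43.8.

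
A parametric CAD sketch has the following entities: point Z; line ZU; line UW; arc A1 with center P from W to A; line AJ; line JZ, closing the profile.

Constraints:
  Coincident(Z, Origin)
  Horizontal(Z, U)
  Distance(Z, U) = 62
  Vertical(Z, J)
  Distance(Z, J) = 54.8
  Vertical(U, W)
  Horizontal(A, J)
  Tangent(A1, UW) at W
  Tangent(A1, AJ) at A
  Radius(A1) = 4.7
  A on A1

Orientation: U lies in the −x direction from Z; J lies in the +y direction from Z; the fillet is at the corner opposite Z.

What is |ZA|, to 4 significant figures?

79.29

Z is at the origin; ZU is horizontal with |ZU| = 62.0 and U on the −x side, so U = (-62.00, 0.000). ZJ is vertical with |ZJ| = 54.8 and J on the +y side, so J = (0.000, 54.80). The virtual corner opposite Z is at (-62.00, 54.80). Since A1 is tangent to UW there, PW ⟂ UW and the tangent condition forces PA to be normal to AJ, with radius 4.7, so the center P sits 4.7 in from both sides at P = (-57.30, 50.10). That places the tangent points at W = (-62.00, 50.10) on UW and A = (-57.30, 54.80) on AJ. Then |ZA| = |A − Z| = 79.29.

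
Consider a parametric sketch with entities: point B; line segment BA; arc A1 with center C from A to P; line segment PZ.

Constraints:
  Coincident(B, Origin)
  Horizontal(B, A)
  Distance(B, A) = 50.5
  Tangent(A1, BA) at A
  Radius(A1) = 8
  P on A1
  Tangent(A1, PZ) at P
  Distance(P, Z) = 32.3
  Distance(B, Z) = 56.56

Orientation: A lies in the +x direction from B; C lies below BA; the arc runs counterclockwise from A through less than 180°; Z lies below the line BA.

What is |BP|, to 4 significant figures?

43.17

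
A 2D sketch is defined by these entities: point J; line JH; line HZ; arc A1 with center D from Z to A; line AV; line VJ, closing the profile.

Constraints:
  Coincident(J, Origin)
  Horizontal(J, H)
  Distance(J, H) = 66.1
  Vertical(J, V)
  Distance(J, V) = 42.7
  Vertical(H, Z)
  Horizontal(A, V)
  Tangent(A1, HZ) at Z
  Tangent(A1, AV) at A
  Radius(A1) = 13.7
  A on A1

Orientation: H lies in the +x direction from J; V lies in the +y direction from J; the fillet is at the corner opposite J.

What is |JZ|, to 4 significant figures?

72.18

J is at the origin; JH is horizontal with |JH| = 66.1 and H on the +x side, so H = (66.10, 0.000). J and V share the same x with |JV| = 42.7 and V on the +y side, so V = (0.000, 42.70). The virtual corner opposite J is at (66.10, 42.70). The tangent condition forces DZ to be normal to HZ and the tangent condition forces DA to be normal to AV, with radius 13.7, so the center D sits 13.7 in from both sides at D = (52.40, 29.00). That places the tangent points at Z = (66.10, 29.00) on HZ and A = (52.40, 42.70) on AV. Then |JZ| = |Z − J| = 72.18.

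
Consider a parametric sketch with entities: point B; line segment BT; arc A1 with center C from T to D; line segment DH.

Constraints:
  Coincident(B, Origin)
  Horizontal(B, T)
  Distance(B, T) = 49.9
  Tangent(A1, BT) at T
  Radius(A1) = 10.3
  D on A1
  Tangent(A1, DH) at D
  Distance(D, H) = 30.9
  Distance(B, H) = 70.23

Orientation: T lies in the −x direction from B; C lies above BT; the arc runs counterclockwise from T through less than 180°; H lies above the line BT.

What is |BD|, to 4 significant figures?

43.71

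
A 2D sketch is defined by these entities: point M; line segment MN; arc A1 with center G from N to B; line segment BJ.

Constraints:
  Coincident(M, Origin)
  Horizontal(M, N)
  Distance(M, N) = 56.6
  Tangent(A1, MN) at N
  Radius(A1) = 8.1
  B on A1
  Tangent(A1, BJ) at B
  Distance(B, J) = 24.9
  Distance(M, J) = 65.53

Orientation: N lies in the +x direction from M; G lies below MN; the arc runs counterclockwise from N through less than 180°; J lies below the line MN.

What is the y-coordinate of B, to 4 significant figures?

-10.38

M is at the origin; MN is horizontal with |MN| = 56.6 and N on the +x side, so N = (56.60, 0.000). Since A1 is tangent to MN there, GN ⟂ MN, so G = N + (0, -8.1) = (56.60, -8.100). Since GB ⟂ BJ (tangency), |GJ| = √(8.1² + 24.9²) = 26.18 regardless of where B sits on A1. So J lies on both circle(M, 65.53) and circle(G, 26.18); the below-MN intersection is J = (55.85, -34.27). B is the foot of the tangent from J: B = (48.83, -10.38).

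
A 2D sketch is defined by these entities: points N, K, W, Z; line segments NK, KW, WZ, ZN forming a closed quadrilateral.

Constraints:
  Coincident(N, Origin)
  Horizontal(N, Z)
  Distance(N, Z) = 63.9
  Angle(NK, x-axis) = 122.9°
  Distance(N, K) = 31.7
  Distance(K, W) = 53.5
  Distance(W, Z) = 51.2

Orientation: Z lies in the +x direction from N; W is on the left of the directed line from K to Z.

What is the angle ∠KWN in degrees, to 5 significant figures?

34.350°

Checks: |KW| = 53.50 ✓; |WZ| = 51.20 ✓.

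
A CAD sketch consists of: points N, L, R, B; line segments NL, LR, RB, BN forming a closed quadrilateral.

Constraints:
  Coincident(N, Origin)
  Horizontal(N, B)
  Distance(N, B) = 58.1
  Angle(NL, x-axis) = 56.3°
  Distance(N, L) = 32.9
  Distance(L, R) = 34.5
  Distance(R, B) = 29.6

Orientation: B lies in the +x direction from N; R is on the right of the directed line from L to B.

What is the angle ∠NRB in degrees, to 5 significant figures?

158.89°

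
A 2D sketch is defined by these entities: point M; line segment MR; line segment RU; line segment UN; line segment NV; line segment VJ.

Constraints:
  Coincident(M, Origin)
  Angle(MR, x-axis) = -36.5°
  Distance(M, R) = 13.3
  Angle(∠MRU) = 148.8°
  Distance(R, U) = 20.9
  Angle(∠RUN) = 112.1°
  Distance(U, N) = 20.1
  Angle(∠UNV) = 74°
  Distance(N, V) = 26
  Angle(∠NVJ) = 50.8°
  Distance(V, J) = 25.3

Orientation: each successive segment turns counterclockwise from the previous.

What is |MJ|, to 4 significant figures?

28.60

∠UNV = 74.0° gives NV at 168.6° from the x-axis; with |NV| = 26.0, V = (15.26, 13.14). ∠NVJ = 50.8° gives VJ at -62.20° from the x-axis; with |VJ| = 25.3, J = (27.06, -9.237). Then |MJ| = |J − M| = 28.60.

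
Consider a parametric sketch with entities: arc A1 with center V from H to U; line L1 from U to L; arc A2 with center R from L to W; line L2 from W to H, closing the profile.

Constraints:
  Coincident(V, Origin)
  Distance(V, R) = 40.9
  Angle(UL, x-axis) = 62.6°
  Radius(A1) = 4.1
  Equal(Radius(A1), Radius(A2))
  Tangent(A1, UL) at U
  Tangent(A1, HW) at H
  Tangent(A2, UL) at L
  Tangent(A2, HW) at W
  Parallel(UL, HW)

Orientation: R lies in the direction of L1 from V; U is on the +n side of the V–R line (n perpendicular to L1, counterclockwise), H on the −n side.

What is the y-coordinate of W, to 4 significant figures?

34.42

The slot axis is L1's direction at 62.6°, so u = (cos 62.6°, sin 62.6°) = (0.4602, 0.8878) and n = (−sin 62.6°, cos 62.6°) = (-0.8878, 0.4602). V is at the origin and R lies 40.9 along u from V, so R = 40.9·u = (18.82, 36.31). Tangency of A1 to both parallel lines with radius 4.1 puts U and H at V ± 4.1·n: U = (-3.640, 1.887), H = (3.640, -1.887). Equal radii place L and W the same way about R: L = R + 4.1·n = (15.18, 38.20), W = R − 4.1·n = (22.46, 34.42). So W.y = 34.42.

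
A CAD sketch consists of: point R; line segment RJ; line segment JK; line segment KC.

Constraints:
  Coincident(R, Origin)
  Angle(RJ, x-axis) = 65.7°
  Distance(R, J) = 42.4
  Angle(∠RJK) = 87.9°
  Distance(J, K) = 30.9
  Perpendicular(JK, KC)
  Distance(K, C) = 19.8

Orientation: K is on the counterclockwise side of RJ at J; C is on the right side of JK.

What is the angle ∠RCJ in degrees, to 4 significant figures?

32.08°

R is at the origin; RJ runs at 65.7° with length 42.4, so J = 42.4·(cos 65.7°, sin 65.7°) = (17.45, 38.64). ∠RJK = 87.9°, so JK runs at 65.7° + (180° − 87.9°) = 157.8° from the x-axis; with |JK| = 30.9, K = J + 30.9·(cos 157.8°, sin 157.8°) = (-11.16, 50.32). JK ⟂ KC; with |KC| = 19.8 on the right of JK, C = K + 19.8·(0.3778, 0.9259) = (-3.680, 68.65). Then cos ∠RCJ = CR·CJ / (|CR||CJ|), giving 32.08°.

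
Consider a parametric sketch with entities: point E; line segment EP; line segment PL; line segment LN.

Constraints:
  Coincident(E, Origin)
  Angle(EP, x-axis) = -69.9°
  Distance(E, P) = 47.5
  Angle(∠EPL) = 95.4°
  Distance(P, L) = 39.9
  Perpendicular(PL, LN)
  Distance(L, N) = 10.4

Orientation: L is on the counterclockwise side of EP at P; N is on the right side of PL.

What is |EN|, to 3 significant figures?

72.8

∠EPL = 95.4°, so PL runs at -69.9° + (180° − 95.4°) = 14.7° from the x-axis; with |PL| = 39.9, L = P + 39.9·(cos 14.7°, sin 14.7°) = (54.9, -34.5). PL is perpendicular to LN; with |LN| = 10.4 on the right of PL, N = L + 10.4·(0.254, -0.967) = (57.6, -44.5). Then |EN| = |N − E| = 72.8.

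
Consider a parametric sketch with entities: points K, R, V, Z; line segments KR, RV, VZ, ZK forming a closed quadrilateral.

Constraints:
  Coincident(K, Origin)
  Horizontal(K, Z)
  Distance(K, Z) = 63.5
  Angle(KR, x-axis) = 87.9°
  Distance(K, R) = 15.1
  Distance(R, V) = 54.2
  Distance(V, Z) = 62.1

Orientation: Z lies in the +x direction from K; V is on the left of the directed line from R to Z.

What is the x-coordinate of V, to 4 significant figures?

36.30

K is at the origin; K and Z share the same y with |KZ| = 63.5 and Z in +x, so Z = (63.5, 0). KR runs at 87.9° with |KR| = 15.1, so R = (0.5533, 15.09). V is determined by |RV| = 54.2 and |VZ| = 62.1 together: it lies at the intersection of circle(R, 54.2) and circle(Z, 62.1). With |RZ| = 64.73, the foot of the radical line on RZ is 25.27 from R and the perpendicular offset is √(54.2² − 25.27²) = 47.95. Taking the left-of-RZ solution: V = (36.30, 55.83).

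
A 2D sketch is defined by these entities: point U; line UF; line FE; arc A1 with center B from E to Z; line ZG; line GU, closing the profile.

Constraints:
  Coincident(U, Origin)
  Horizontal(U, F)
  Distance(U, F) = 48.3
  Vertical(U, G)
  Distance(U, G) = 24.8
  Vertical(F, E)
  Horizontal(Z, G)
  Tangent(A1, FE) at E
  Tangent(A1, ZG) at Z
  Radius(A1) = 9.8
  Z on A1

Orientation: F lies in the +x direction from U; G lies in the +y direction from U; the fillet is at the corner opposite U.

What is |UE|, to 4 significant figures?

50.58

U is at the origin; U and F share the same y with |UF| = 48.3 and F on the +x side, so F = (48.30, 0.000). U and G share the same x with |UG| = 24.8 and G on the +y side, so G = (0.000, 24.80). The virtual corner opposite U is at (48.30, 24.80). Since A1 is tangent to FE there, BE ⟂ FE and the tangent condition forces BZ to be normal to ZG, with radius 9.8, so the center B sits 9.8 in from both sides at B = (38.50, 15.00). That places the tangent points at E = (48.30, 15.00) on FE and Z = (38.50, 24.80) on ZG. Then |UE| = |E − U| = 50.58.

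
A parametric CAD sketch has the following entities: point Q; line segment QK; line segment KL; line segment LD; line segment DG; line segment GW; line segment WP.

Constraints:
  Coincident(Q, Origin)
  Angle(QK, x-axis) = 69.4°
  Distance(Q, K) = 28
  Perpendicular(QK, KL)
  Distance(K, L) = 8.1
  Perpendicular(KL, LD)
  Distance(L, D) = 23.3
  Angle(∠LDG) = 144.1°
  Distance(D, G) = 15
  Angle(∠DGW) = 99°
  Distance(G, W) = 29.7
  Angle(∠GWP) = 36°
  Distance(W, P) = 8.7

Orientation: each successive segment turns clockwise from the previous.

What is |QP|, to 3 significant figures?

20.0

∠DGW = 99.0° gives GW at 132° from the x-axis; with |GW| = 29.7, W = (-23.3, 15.2). ∠GWP = 36.0° gives WP at -11.5° from the x-axis; with |WP| = 8.7, P = (-14.8, 13.4). Then |QP| = |P − Q| = 20.0.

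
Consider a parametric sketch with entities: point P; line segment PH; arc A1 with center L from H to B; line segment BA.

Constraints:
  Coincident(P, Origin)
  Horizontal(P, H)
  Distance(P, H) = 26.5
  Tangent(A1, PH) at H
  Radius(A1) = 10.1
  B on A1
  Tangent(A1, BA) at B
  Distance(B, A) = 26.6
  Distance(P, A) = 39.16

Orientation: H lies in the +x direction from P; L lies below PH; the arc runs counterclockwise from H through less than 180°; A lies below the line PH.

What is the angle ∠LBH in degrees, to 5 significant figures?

46.462°

P is at the origin; P and H share the same y with |PH| = 26.5 and H on the +x side, so H = (26.500, 0.0000). The tangent condition forces LH to be normal to PH, so L = H + (0, -10.1) = (26.500, -10.100). Since LB ⟂ BA (tangency), |LA| = √(10.1² + 26.6²) = 28.453 regardless of where B sits on A1. So A lies on both circle(P, 39.16) and circle(L, 28.453); the below-PH intersection is A = (15.056, -36.150). B is the foot of the tangent from A: B = (16.413, -9.5847).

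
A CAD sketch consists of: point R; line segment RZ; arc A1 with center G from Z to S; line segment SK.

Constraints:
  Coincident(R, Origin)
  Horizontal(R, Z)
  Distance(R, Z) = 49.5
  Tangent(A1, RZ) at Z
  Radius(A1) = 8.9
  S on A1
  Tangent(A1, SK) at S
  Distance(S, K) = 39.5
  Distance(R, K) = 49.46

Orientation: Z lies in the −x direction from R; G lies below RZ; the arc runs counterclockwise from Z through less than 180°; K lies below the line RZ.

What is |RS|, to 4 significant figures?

57.59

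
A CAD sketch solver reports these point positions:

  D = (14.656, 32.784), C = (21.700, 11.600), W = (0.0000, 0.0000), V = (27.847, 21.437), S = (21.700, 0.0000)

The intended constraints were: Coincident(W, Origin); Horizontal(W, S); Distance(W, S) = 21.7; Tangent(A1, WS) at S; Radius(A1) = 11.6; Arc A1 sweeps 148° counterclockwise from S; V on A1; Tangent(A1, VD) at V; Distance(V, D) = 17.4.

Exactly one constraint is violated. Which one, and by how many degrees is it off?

Tangent(A1, VD) at V — off by 8.70°.

W = (0.00, 0.00) ✓; W.y = 0.00, S.y = 0.00 ✓; |WS| = 21.70 ✓; ∠(CS, SW) = 90.00° ✓; |CS| = 11.60 ✓; bearing(C→V) − bearing(C→S) = 148.0° ✓; |CV| = 11.60 ✓; ∠(CV, VD) = 98.70° ✗; |VD| = 17.40 ✓.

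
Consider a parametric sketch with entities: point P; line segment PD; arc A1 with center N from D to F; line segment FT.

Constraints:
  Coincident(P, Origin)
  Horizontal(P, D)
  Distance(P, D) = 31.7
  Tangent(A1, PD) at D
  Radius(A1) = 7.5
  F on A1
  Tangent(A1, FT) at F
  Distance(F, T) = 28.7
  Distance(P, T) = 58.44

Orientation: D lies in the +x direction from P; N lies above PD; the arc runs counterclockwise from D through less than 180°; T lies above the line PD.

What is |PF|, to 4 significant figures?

38.95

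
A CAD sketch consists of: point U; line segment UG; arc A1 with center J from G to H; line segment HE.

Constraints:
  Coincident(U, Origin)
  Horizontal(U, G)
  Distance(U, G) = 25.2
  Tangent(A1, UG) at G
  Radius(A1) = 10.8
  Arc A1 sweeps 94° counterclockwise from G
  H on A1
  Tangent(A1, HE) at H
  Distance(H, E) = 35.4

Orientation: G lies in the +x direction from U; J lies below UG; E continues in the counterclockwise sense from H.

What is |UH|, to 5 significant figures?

18.482

Tangency of A1 to UG means the radius JG is perpendicular to UG, so J = G + (0, -10.8) = (25.200, -10.800). On A1, G sits at bearing 90° from J; a 94° counterclockwise sweep puts H at bearing 184°, so H = J + 10.8·(cos 184°, sin 184°) = (14.426, -11.553). Then |UH| = |H − U| = 18.482.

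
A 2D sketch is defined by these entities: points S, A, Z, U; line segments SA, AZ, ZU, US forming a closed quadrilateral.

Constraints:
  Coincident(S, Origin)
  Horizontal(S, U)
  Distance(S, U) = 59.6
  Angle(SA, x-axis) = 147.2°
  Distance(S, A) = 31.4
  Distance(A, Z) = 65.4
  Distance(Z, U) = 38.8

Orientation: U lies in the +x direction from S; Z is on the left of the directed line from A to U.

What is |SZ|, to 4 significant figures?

49.01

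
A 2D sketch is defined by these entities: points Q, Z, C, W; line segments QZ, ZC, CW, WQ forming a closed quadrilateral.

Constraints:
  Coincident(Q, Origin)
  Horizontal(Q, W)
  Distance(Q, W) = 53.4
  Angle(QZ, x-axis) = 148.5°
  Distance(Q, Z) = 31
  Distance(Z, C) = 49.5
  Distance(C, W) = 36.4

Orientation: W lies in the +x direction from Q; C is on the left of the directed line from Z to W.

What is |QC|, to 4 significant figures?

30.37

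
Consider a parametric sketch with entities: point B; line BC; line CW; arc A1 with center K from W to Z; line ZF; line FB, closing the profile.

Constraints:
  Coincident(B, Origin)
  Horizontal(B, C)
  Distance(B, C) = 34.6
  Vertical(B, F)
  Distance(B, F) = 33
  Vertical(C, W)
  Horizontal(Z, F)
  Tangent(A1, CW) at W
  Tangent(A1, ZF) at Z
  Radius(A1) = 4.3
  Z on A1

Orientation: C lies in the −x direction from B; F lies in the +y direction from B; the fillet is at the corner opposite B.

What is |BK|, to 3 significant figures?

41.7

B is at the origin; B and C share the same y with |BC| = 34.6 and C on the −x side, so C = (-34.6, 0.00). BF is vertical with |BF| = 33.0 and F on the +y side, so F = (0.00, 33.0). The virtual corner opposite B is at (-34.6, 33.0). A1 meets CW tangentially, so KW is at right angles to CW and since A1 is tangent to ZF there, KZ ⟂ ZF, with radius 4.3, so the center K sits 4.3 in from both sides at K = (-30.3, 28.7). Then |BK| = |K − B| = 41.7.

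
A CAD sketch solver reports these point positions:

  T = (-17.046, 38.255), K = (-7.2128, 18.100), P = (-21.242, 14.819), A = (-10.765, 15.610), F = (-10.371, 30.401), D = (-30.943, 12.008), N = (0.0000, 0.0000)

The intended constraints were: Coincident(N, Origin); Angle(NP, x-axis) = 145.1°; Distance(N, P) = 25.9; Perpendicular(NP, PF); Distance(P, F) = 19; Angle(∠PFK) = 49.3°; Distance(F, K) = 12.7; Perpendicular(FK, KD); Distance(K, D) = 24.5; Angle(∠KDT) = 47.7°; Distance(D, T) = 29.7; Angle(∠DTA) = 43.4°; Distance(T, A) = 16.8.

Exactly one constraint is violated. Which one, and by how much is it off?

Distance(T, A) = 16.8 — off by 6.70.

N = (0.00, 0.00) ✓; NP at 145.1° ✓; |NP| = 25.90 ✓; ∠(NP, PF) = 90.00° ✓; |PF| = 19.00 ✓; ∠PFK = 49.30° ✓; |FK| = 12.70 ✓; ∠(FK, KD) = 90.00° ✓; |KD| = 24.50 ✓; ∠KDT = 47.70° ✓; |DT| = 29.70 ✓; ∠DTA = 43.40° ✓; |TA| = 23.50 ✗.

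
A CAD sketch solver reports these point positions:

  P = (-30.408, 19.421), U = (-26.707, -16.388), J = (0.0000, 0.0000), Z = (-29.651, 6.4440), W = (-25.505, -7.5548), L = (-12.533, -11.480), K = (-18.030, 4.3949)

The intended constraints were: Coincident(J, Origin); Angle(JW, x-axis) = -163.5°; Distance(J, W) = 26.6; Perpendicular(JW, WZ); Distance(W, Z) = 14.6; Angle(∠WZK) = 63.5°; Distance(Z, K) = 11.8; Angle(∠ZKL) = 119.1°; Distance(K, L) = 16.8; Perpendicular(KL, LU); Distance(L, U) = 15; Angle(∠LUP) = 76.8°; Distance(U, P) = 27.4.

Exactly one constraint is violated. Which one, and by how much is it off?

Distance(U, P) = 27.4 — off by 8.60.

J = (0.00, 0.00) ✓; JW at -163.5° ✓; |JW| = 26.60 ✓; ∠(JW, WZ) = 90.00° ✓; |WZ| = 14.60 ✓; ∠WZK = 63.50° ✓; |ZK| = 11.80 ✓; ∠ZKL = 119.1° ✓; |KL| = 16.80 ✓; ∠(KL, LU) = 90.00° ✓; |LU| = 15.00 ✓; ∠LUP = 76.80° ✓; |UP| = 36.00 ✗.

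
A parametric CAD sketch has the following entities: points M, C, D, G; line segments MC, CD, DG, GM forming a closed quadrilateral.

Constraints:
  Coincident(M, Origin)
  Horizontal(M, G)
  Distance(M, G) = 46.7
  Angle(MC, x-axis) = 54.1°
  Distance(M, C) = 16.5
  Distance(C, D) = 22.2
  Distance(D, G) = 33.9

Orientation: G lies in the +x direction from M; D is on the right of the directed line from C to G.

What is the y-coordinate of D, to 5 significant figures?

-8.4351

Checks: |MG| = 46.70 ✓; |MC| = 16.50 ✓; |CD| = 22.20 ✓; |DG| = 33.90 ✓.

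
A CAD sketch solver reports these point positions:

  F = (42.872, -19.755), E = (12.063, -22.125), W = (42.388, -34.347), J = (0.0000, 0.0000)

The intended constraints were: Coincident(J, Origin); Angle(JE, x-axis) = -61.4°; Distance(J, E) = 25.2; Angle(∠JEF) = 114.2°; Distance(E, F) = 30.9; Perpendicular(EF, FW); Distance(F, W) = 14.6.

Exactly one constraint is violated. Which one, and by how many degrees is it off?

Perpendicular(EF, FW) — off by 6.30°.

J = (0.00, 0.00) ✓; JE at -61.40° ✓; |JE| = 25.20 ✓; ∠JEF = 114.2° ✓; |EF| = 30.90 ✓; ∠(EF, FW) = 96.30° ✗; |FW| = 14.60 ✓.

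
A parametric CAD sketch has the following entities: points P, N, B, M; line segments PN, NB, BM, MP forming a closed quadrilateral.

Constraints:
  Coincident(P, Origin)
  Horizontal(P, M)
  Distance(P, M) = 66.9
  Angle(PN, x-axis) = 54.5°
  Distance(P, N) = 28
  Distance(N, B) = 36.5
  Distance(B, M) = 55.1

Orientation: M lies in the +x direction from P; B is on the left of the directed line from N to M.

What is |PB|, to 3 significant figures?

64.3

P is at the origin; P and M share the same y with |PM| = 66.9 and M in +x, so M = (66.9, 0). PN runs at 54.5° with |PN| = 28.0, so N = (16.3, 22.8). B is determined by |NB| = 36.5 and |BM| = 55.1 together: it lies at the intersection of circle(N, 36.5) and circle(M, 55.1). With |NM| = 55.5, the foot of the radical line on NM is 12.4 from N and the perpendicular offset is √(36.5² − 12.4²) = 34.3. Taking the left-of-NM solution: B = (41.7, 49.0).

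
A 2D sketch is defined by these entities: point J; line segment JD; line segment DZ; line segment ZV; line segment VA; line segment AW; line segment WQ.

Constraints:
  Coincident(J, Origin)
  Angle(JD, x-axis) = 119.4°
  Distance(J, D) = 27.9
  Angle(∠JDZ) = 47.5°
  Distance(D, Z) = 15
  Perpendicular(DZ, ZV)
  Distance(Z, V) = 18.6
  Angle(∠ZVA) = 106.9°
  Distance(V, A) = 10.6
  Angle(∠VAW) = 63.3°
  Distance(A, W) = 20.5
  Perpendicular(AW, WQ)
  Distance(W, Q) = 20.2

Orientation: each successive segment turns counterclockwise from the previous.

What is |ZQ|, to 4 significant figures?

14.14

∠VAW = 63.3° gives AW at 171.7° from the x-axis; with |AW| = 20.5, W = (-14.88, 15.91). AW ⟂ WQ, so WQ runs at -98.30°; with |WQ| = 20.2, Q = (-17.80, -4.076). Then |ZQ| = |Q − Z| = 14.14.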